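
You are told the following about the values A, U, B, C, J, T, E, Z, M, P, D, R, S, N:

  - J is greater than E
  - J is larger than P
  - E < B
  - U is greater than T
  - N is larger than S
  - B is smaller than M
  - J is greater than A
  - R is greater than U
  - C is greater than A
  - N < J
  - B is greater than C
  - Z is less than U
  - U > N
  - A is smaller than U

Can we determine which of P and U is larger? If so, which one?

undetermined

Following every chain through P: above P we get J.
U is not reached, and no chain runs the other way from U to P.
So the given relations leave the order of P and U undetermined.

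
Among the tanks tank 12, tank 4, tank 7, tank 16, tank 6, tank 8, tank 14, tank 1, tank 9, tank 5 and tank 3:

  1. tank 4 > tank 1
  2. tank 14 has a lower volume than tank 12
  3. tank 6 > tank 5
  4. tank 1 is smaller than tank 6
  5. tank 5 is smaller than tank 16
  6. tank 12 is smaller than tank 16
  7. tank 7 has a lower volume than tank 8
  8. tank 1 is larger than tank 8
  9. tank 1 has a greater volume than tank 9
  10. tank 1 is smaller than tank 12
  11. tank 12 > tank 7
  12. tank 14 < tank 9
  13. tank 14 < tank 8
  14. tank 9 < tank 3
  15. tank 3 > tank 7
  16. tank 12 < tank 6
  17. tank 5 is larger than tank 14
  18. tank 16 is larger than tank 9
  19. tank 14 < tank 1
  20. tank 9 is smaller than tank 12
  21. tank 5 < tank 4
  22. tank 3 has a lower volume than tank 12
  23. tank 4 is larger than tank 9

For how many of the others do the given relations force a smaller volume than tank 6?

8

Directly below tank 6: tank 5, tank 1, tank 12.
One step further: tank 14, tank 9, tank 7, tank 8, tank 3 (8 so far).
Nothing else is reachable below tank 6; 8 in all.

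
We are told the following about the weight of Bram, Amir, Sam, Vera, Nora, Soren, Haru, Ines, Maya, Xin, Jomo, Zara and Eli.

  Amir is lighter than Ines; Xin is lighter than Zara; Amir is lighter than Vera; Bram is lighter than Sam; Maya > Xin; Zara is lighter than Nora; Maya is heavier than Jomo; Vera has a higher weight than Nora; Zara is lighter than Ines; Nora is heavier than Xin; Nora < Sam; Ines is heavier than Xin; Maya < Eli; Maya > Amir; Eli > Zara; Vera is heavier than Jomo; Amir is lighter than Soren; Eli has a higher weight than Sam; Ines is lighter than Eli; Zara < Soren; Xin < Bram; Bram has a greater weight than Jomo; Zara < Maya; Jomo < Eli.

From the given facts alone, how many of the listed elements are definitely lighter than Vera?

From Vera the given relations immediately reach Amir, Jomo, Nora.
From those, Xin, Zara — 5 in total.
No other element is forced below Vera by the given relations, so the count is 5.

5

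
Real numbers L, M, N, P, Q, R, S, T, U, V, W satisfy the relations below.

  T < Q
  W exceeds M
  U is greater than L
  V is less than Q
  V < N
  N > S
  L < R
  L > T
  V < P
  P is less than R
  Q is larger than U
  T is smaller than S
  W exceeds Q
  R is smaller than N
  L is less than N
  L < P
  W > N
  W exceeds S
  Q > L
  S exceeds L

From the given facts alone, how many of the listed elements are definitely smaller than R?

Directly below R: L, P.
One step further: T, V (4 so far).
Nothing else is reachable below R; 4 in all.

4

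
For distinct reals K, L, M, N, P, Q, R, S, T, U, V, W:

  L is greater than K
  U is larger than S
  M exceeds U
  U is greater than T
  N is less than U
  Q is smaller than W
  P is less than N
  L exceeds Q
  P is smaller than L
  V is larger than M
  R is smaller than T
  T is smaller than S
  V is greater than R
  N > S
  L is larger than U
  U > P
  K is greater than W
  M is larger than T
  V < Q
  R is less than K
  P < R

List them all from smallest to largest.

Nothing is placed below P, so it is least; from there P < R; R < T; T < S; S < N; N < U; U < M; M < V; V < Q; Q < W; W < K; K < L, each given directly.

P < R < T < S < N < U < M < V < Q < W < K < L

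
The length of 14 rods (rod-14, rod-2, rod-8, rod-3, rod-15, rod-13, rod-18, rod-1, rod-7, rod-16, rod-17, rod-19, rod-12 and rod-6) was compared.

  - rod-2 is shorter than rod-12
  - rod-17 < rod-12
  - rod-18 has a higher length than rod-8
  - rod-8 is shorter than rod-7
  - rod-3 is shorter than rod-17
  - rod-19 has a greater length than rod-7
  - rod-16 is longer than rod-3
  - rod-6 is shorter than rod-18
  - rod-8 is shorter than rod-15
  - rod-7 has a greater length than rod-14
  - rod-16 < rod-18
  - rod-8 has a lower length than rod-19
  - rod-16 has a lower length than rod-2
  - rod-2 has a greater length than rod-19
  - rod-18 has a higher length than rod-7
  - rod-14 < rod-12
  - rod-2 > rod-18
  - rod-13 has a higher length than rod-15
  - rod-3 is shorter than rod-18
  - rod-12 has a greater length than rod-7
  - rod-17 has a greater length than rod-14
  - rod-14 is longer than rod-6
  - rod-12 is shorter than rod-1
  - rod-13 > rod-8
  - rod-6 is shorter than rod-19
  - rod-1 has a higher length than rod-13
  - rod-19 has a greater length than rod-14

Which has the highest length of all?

rod-1

Chaining downward from rod-1: directly below it, rod-13, rod-12; then rod-8, rod-14, rod-7, rod-15, rod-17, rod-2; then rod-3, rod-6, rod-19, rod-16, rod-18.
That covers every other element, and nothing is given above rod-1, so rod-1 is the highest length.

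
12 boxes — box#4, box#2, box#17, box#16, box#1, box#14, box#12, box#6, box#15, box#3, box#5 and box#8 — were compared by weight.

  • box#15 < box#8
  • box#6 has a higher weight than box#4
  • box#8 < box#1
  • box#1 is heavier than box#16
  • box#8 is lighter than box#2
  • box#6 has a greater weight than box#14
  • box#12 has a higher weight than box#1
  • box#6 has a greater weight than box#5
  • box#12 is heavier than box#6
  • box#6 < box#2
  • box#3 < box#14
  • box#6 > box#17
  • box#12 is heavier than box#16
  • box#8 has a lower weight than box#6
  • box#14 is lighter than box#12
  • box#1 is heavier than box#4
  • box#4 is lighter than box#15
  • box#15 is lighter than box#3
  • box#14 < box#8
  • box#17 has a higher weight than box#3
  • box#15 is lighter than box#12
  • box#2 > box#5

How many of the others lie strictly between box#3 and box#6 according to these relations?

Chaining upward from box#3 reaches: box#14, box#8, box#17, box#1, box#12, box#2.
Chaining downward from box#6 reaches: box#4, box#15, box#14, box#8, box#5, box#17.
Strictly between box#3 and box#6 are those in both lists: box#14, box#8, box#17 — 3 elements.

3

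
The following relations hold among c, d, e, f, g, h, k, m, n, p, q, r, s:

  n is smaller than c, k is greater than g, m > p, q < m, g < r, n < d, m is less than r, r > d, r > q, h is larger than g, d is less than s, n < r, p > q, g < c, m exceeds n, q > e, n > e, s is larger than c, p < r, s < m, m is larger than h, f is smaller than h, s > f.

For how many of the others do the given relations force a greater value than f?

4

The elements the relations force above f are s, h, m, r — no chain reaches any other.
That is 4.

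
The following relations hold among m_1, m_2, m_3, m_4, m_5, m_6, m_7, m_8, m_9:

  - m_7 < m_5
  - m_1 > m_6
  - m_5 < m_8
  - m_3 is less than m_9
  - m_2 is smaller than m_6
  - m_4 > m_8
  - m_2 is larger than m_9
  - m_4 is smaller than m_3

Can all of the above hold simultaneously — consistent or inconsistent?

The single ordering m_7 < m_5 < m_8 < m_4 < m_3 < m_9 < m_2 < m_6 < m_1 satisfies every listed relation, so no contradiction arises.

consistent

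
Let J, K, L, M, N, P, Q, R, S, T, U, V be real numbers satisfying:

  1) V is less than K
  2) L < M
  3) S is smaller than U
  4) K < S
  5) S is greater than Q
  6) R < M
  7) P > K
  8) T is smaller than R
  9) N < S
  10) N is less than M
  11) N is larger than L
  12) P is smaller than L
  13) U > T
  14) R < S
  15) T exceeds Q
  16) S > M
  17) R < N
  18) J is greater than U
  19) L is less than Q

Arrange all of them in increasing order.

V < K < P < L < Q < T < R < N < M < S < U < J

Nothing is placed below V, so it is least; from there V < K; K < P; P < L; L < Q; Q < T; T < R; R < N; N < M; M < S; S < U; U < J, each given directly.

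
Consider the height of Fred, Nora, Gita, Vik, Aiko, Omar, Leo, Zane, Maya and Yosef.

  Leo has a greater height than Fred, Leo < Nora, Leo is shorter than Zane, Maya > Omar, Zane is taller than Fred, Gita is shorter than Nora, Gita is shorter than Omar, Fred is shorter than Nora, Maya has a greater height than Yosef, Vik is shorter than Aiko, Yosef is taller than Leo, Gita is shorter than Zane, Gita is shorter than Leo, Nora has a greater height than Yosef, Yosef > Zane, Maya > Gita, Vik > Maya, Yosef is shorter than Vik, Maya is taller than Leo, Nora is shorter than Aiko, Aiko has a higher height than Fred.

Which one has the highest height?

Aiko

Fred is not greatest since Fred < Leo; Gita is not greatest since Gita < Omar; Leo is not greatest since Leo < Nora; Zane is not greatest since Zane < Yosef; Yosef is not greatest since Yosef < Nora; Nora is not greatest since Nora < Aiko; Omar is not greatest since Omar < Maya; Maya is not greatest since Maya < Vik; Vik is not greatest since Vik < Aiko.
Only Aiko has nothing above it, so Aiko is the highest height.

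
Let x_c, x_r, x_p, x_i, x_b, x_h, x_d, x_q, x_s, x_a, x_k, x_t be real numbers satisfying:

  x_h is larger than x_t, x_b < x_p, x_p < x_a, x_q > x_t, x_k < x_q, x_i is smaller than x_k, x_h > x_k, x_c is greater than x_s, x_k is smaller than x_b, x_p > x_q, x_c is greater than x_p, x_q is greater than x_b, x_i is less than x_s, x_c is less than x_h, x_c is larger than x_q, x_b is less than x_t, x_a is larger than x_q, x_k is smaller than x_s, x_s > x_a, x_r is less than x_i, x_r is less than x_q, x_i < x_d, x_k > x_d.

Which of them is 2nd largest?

The consecutive relations fix a unique order: x_r < x_i < x_d < x_k < x_b < x_t < x_q < x_p < x_a < x_s < x_c < x_h.
The 2nd largest is x_c.

x_c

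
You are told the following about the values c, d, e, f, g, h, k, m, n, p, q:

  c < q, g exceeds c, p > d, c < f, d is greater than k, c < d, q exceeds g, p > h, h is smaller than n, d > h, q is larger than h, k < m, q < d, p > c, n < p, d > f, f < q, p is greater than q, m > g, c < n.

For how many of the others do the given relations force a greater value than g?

4

From g the given relations immediately reach q, m.
From those, d, p — 4 in total.
Nothing else is reachable above g; 4 in all.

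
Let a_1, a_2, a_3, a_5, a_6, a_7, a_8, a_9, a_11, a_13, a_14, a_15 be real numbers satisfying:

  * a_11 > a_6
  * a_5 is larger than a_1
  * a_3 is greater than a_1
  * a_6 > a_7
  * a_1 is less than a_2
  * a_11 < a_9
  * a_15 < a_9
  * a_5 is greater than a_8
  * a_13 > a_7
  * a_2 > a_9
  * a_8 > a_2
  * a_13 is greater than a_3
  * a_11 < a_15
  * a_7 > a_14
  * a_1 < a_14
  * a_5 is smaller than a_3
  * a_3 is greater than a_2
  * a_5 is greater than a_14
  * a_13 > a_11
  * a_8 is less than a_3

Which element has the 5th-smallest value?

a_11

Piecing the relations together gives one ordering: a_1 < a_14 < a_7 < a_6 < a_11 < a_15 < a_9 < a_2 < a_8 < a_5 < a_3 < a_13.
The 5th smallest is a_11.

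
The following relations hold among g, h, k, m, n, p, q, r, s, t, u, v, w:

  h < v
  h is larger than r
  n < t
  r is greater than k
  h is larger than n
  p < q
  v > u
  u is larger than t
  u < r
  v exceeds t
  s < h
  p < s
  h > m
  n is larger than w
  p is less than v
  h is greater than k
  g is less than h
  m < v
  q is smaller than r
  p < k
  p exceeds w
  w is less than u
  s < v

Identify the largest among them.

w is not greatest since w < u; p is not greatest since p < s; q is not greatest since q < r; n is not greatest since n < t; k is not greatest since k < h; t is not greatest since t < v; s is not greatest since s < v; g is not greatest since g < h; u is not greatest since u < v; m is not greatest since m < h; r is not greatest since r < h; h is not greatest since h < v.
Only v has nothing above it, so v is the largest.

v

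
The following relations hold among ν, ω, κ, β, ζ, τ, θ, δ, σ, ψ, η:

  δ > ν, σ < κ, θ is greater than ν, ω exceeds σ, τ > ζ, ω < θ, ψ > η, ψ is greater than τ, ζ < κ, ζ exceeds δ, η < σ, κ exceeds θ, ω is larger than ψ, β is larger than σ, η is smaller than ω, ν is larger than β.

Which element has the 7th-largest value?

δ

The consecutive relations fix a unique order: η < σ < β < ν < δ < ζ < τ < ψ < ω < θ < κ.
Counting 7 from the largest end gives δ.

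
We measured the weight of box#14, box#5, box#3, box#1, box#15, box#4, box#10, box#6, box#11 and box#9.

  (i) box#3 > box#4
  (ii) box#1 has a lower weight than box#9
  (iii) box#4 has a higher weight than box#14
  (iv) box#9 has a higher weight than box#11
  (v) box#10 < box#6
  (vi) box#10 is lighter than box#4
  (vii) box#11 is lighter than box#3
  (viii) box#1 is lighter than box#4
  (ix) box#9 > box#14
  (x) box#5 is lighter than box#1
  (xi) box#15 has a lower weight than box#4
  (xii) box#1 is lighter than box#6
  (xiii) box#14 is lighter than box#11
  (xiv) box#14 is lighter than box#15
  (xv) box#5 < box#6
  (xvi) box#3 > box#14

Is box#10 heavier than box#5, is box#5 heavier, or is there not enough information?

undetermined

Following every chain through box#5: above box#5 we get box#1, box#6, box#9, box#4, box#3.
box#10 is not reached, and no chain runs the other way from box#10 to box#5.
So the given relations leave the order of box#5 and box#10 undetermined.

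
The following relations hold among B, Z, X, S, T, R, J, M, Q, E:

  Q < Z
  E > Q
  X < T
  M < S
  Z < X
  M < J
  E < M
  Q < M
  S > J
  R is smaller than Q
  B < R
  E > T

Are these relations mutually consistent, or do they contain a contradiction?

consistent

Every relation is compatible with B < R < Q < Z < X < T < E < M < J < S; the set is consistent.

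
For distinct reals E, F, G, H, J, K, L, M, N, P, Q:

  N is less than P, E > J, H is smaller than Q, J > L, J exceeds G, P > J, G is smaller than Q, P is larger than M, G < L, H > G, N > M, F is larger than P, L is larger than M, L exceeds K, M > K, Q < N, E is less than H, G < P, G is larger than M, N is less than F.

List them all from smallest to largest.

The consecutive links are each given: K < M; M < G; G < L; L < J; J < E; E < H; H < Q; Q < N; N < P; P < F.

K < M < G < L < J < E < H < Q < N < P < F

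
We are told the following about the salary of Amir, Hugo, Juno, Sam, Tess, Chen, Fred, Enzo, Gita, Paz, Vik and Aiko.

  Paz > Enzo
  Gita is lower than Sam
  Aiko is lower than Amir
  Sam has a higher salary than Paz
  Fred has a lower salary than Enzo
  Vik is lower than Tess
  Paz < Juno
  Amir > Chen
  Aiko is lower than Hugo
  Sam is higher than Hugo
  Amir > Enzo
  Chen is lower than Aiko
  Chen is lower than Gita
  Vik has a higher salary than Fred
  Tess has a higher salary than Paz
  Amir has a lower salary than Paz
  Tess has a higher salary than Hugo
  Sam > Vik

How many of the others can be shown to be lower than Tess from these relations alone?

8

From Tess the given relations immediately reach Vik, Paz, Hugo.
From those, Fred, Aiko, Enzo, Amir — 7 in total.
From those, Chen — 8 in total.
Nothing else is reachable below Tess; 8 in all.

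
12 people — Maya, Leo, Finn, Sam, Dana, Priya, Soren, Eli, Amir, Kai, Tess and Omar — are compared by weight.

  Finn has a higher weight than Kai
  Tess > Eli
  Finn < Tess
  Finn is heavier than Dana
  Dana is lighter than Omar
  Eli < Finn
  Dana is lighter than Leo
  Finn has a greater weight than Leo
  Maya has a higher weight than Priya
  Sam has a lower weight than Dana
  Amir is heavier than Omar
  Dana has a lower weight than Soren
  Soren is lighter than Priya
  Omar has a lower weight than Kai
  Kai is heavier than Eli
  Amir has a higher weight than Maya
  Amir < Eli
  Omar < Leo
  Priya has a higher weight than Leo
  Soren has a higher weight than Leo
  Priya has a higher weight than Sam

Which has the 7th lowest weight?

Maya

The consecutive relations fix a unique order: Sam < Dana < Omar < Leo < Soren < Priya < Maya < Amir < Eli < Kai < Finn < Tess.
The 7th smallest is Maya.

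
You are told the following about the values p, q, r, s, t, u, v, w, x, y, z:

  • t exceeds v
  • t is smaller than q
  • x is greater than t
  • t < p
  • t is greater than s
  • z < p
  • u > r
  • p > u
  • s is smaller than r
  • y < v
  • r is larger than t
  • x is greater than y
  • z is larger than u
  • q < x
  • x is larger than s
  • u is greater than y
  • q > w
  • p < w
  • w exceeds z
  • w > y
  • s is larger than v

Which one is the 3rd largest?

w

The consecutive relations fix a unique order: y < v < s < t < r < u < z < p < w < q < x.
Counting 3 from the largest end gives w.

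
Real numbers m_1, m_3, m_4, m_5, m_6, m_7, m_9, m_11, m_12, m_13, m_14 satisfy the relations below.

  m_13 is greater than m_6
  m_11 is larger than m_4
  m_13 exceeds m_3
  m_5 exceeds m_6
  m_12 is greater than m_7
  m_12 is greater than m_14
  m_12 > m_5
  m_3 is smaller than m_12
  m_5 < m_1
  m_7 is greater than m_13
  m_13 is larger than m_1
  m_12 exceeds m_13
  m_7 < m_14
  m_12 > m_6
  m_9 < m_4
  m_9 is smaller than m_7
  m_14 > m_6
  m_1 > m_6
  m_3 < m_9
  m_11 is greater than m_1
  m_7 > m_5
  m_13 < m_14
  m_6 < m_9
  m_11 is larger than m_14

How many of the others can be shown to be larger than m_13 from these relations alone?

Directly above m_13: m_7, m_14, m_12.
One step further: m_11 (4 so far).
No other element is forced above m_13 by the given relations, so the count is 4.

4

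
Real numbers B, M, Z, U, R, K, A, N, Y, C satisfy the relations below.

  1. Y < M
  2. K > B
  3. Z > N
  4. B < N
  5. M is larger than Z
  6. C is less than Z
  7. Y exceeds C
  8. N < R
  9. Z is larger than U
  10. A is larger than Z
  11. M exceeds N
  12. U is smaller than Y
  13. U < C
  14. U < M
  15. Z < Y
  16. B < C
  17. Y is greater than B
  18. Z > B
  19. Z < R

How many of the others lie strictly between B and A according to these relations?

3

Chaining upward from B reaches: N, C, K, Z, Y, M, R.
Chaining downward from A reaches: U, N, C, Z.
Strictly between B and A are those in both lists: N, C, Z — 3 elements.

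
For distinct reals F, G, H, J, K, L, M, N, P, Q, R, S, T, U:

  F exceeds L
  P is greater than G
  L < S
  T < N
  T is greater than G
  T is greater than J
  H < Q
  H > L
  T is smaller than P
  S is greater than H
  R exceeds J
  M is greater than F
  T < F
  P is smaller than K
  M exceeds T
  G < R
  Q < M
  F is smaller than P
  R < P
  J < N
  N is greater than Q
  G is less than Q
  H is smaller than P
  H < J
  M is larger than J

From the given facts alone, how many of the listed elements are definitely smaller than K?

8

Directly below K: P.
One step further: G, H, R, T, F (6 so far).
One step further: L, J (8 so far).
Nothing else is reachable below K; 8 in all.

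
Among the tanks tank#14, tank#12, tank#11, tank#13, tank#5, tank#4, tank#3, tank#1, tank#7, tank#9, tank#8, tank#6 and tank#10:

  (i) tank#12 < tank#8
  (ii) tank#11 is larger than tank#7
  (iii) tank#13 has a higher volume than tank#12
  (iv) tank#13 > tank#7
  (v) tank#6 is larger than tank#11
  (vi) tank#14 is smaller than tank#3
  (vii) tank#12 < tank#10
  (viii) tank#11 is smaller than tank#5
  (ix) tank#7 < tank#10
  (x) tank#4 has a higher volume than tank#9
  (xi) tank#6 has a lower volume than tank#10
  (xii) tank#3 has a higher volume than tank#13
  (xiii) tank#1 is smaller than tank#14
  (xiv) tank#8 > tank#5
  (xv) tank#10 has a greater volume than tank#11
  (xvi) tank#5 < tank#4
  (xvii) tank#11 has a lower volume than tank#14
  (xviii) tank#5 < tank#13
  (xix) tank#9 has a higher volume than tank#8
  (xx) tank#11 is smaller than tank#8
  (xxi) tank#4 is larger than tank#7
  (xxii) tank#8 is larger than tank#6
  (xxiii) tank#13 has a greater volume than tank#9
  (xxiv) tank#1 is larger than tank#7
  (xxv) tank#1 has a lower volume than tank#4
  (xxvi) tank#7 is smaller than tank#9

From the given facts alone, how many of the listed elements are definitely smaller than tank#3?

10

The elements the relations force below tank#3 are tank#7, tank#11, tank#6, tank#12, tank#5, tank#8, tank#9, tank#1, tank#14, tank#13 — no chain reaches any other.
That is 10.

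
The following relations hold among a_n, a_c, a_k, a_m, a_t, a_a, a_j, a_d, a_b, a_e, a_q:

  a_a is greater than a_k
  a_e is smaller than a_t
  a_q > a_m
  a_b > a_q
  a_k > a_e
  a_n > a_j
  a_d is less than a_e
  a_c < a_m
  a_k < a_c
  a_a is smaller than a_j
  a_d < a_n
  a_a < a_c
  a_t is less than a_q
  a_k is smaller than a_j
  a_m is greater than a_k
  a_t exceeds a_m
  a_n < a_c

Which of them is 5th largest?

a_c

Piecing the relations together gives one ordering: a_d < a_e < a_k < a_a < a_j < a_n < a_c < a_m < a_t < a_q < a_b.
Counting 5 from the largest end gives a_c.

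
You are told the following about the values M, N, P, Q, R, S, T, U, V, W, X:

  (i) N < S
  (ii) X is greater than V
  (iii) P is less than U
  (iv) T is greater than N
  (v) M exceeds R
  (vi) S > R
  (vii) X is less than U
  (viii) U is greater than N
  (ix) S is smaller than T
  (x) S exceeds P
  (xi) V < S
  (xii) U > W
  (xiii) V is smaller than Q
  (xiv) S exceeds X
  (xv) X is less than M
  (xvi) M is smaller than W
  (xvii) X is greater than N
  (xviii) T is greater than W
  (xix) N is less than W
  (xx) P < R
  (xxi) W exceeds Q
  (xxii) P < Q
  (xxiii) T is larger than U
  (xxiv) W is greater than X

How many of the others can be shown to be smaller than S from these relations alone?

5

Directly below S: N, P, V, R, X.
Nothing else is reachable below S; 5 in all.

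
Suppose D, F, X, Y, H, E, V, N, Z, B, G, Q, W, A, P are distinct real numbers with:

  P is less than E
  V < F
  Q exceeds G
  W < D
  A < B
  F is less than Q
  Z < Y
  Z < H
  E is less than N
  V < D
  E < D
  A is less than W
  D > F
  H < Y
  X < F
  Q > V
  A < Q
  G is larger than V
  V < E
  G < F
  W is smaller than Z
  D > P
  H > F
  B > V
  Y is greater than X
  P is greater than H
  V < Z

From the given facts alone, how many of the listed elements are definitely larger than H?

5

From H the given relations immediately reach Y, P.
From those, E, D — 4 in total.
From those, N — 5 in total.
Nothing else is reachable above H; 5 in all.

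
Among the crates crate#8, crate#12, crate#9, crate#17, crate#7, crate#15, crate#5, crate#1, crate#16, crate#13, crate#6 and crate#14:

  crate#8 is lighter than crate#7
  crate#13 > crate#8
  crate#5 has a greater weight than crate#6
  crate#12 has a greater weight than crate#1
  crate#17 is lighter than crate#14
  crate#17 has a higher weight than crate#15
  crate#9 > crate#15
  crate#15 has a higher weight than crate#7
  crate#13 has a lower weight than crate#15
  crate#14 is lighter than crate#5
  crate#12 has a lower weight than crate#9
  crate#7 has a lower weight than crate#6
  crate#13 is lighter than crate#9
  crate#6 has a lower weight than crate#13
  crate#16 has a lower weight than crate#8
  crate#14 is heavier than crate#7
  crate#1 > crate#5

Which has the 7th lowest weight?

Piecing the relations together gives one ordering: crate#16 < crate#8 < crate#7 < crate#6 < crate#13 < crate#15 < crate#17 < crate#14 < crate#5 < crate#1 < crate#12 < crate#9.
The 7th smallest is crate#17.

crate#17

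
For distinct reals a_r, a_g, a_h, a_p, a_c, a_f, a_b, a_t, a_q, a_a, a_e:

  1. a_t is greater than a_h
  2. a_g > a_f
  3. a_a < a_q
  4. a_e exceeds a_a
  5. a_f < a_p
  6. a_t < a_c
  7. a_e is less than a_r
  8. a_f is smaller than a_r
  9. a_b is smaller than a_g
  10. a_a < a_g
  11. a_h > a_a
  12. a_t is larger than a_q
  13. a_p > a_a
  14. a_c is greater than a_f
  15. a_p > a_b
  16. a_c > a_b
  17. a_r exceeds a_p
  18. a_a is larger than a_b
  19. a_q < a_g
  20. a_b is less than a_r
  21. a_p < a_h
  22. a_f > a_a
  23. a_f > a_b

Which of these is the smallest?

Chaining upward from a_b: directly above it, a_a, a_f, a_p, a_r, a_c, a_g; then a_e, a_q, a_h; then a_t.
That covers every other element, and nothing is given below a_b, so a_b is the smallest.

a_b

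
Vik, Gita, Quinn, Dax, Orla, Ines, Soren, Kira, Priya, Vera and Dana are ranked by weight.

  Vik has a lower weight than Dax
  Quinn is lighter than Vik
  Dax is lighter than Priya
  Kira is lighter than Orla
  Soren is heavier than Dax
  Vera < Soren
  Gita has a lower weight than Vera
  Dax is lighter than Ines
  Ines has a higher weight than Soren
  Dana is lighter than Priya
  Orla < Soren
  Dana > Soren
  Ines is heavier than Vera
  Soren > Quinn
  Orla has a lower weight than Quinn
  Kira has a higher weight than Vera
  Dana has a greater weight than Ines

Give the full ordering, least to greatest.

Each adjacent pair is fixed by a given relation: Gita < Vera; Vera < Kira; Kira < Orla; Orla < Quinn; Quinn < Vik; Vik < Dax; Dax < Soren; Soren < Ines; Ines < Dana; Dana < Priya. Chaining them end to end gives the full order.

Gita < Vera < Kira < Orla < Quinn < Vik < Dax < Soren < Ines < Dana < Priya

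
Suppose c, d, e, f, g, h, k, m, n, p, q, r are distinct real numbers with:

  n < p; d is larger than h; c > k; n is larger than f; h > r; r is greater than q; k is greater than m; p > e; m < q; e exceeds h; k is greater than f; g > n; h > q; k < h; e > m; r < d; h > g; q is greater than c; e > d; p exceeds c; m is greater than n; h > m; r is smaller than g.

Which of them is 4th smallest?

Chaining the given pairs: f < n < m < k < c < q < r < g < h < d < e < p.
Counting 4 from the smallest end gives k.

k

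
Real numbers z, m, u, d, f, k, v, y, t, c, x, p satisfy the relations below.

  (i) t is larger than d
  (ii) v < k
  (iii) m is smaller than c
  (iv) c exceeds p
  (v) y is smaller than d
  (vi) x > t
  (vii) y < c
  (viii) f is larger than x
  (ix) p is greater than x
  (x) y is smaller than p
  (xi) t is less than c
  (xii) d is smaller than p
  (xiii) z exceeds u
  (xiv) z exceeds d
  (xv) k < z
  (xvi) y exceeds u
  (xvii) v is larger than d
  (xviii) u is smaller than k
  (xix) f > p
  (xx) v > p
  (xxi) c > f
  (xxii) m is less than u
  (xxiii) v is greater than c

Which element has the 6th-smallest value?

x

Piecing the relations together gives one ordering: m < u < y < d < t < x < p < f < c < v < k < z.
Counting 6 from the smallest end gives x.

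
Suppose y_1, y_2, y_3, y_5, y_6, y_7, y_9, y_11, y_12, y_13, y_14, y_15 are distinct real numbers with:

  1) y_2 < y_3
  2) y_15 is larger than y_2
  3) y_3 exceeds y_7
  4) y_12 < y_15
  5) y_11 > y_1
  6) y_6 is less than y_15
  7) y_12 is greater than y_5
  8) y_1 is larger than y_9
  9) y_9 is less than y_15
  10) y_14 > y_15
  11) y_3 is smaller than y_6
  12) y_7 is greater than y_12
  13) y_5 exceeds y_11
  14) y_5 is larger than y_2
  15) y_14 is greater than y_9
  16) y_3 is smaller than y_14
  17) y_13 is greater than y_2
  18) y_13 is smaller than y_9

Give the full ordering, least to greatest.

y_2 < y_13 < y_9 < y_1 < y_11 < y_5 < y_12 < y_7 < y_3 < y_6 < y_15 < y_14

Nothing is placed below y_2, so it is least; from there y_2 < y_13; y_13 < y_9; y_9 < y_1; y_1 < y_11; y_11 < y_5; y_5 < y_12; y_12 < y_7; y_7 < y_3; y_3 < y_6; y_6 < y_15; y_15 < y_14, each given directly.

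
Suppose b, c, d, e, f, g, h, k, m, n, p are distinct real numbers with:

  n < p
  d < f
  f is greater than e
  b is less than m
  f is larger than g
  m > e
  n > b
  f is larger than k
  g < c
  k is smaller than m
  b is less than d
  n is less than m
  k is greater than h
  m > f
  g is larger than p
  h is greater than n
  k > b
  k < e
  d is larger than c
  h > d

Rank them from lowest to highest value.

The consecutive links are each given: b < n; n < p; p < g; g < c; c < d; d < h; h < k; k < e; e < f; f < m.

b < n < p < g < c < d < h < k < e < f < m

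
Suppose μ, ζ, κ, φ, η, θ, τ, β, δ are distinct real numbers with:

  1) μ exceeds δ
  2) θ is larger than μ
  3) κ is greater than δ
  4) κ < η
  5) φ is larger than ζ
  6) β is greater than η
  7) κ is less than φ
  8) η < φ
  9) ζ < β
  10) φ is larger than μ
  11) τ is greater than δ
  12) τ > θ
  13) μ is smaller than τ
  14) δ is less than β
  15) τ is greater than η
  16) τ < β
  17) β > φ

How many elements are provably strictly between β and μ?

3

The relations place μ below β. An element lies strictly between them when it is forced above μ and also forced below β.
Above μ: {φ, θ, τ}. Below β: {δ, κ, ζ, η, φ, θ, τ}.
Intersection: {φ, θ, τ} — 3.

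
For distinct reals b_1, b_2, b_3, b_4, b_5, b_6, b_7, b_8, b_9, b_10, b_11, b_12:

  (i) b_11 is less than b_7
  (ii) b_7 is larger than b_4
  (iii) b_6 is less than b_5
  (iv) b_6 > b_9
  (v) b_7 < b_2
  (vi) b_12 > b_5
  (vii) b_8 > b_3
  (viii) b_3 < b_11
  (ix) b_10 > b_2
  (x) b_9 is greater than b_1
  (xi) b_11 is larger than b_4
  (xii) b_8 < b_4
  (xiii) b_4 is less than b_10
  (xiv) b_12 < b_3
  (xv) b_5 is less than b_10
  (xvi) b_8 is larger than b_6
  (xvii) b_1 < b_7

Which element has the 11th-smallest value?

Piecing the relations together gives one ordering: b_1 < b_9 < b_6 < b_5 < b_12 < b_3 < b_8 < b_4 < b_11 < b_7 < b_2 < b_10.
The 11th smallest is b_2.

b_2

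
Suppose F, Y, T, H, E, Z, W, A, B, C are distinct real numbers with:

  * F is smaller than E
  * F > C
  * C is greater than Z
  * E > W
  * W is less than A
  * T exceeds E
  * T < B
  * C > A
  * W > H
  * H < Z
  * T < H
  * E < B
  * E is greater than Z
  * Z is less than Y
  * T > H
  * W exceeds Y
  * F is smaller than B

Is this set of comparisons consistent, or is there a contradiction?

We have T < H stated directly, yet also H < Z < Y < W < A < C < F < E < T by chaining the others — so H < T. Contradiction.

inconsistent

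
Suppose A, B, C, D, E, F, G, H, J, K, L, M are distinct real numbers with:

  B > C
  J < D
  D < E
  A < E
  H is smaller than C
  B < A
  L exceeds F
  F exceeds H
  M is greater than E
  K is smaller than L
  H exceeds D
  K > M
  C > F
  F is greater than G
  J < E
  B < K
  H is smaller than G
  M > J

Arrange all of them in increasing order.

Each adjacent pair is fixed by a given relation: J < D; D < H; H < G; G < F; F < C; C < B; B < A; A < E; E < M; M < K; K < L. Chaining them end to end gives the full order.

J < D < H < G < F < C < B < A < E < M < K < L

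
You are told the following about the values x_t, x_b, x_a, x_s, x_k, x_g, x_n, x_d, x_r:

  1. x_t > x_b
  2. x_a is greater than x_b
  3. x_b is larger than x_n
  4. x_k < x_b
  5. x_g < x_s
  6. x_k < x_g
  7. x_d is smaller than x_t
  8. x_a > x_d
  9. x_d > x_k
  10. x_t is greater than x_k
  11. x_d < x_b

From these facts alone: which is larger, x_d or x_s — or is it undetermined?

undetermined

Following every chain through x_d: above x_d we get x_b, x_t, x_a; below x_d we get x_k.
x_s is not reached, and no chain runs the other way from x_s to x_d.
So the given relations leave the order of x_d and x_s undetermined.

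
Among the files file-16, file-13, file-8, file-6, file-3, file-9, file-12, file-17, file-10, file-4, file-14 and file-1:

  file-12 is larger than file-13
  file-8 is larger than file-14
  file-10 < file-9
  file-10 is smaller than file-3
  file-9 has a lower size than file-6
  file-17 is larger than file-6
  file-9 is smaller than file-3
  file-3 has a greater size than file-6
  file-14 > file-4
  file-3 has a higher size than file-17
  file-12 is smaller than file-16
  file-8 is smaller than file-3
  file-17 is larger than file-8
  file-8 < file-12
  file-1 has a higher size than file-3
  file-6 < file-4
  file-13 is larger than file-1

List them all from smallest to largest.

file-10 < file-9 < file-6 < file-4 < file-14 < file-8 < file-17 < file-3 < file-1 < file-13 < file-12 < file-16

The consecutive links are each given: file-10 < file-9; file-9 < file-6; file-6 < file-4; file-4 < file-14; file-14 < file-8; file-8 < file-17; file-17 < file-3; file-3 < file-1; file-1 < file-13; file-13 < file-12; file-12 < file-16.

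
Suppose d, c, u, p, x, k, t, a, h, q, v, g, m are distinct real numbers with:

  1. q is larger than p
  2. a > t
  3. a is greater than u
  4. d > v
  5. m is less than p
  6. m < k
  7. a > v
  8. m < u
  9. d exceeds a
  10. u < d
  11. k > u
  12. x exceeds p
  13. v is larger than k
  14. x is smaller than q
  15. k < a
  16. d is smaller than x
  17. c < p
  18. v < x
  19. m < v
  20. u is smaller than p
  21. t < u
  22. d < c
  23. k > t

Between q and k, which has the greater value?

The relevant relations are k < v; v < a; a < d; d < c; c < p; p < x; x < q.
Chaining these gives k < v < a < d < c < p < x < q.
So k < q; q is the larger of the two.

q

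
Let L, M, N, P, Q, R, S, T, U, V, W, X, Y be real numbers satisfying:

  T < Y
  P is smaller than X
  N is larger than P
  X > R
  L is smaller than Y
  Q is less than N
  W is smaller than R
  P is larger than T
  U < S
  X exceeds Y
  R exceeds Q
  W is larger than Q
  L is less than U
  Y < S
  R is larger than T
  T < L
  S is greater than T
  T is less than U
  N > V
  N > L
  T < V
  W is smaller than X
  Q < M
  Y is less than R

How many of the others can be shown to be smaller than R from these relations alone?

The elements the relations force below R are Q, T, L, W, Y — no chain reaches any other.
That is 5.

5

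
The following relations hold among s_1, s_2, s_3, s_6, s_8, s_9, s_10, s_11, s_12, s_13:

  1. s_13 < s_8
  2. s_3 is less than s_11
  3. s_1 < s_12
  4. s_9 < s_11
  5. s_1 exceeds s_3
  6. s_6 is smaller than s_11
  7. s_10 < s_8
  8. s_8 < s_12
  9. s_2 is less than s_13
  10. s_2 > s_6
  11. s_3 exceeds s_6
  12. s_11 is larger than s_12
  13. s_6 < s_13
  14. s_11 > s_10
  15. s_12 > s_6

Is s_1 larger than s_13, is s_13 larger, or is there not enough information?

undetermined

Following every chain through s_1: above s_1 we get s_12, s_11; below s_1 we get s_6, s_3.
s_13 is not reached, and no chain runs the other way from s_13 to s_1.
So the given relations leave the order of s_1 and s_13 undetermined.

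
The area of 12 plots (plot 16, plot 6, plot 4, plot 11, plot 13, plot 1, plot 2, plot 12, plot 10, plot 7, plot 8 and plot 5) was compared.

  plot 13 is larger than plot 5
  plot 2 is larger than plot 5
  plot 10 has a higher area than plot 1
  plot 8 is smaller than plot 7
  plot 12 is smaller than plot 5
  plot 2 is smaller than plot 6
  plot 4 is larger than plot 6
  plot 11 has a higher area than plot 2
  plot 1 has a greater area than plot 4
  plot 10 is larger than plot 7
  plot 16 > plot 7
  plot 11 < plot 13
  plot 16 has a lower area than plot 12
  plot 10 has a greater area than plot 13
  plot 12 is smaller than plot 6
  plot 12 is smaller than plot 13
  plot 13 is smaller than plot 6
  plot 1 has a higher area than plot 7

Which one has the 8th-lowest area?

plot 13

The consecutive relations fix a unique order: plot 8 < plot 7 < plot 16 < plot 12 < plot 5 < plot 2 < plot 11 < plot 13 < plot 6 < plot 4 < plot 1 < plot 10.
The 8th smallest is plot 13.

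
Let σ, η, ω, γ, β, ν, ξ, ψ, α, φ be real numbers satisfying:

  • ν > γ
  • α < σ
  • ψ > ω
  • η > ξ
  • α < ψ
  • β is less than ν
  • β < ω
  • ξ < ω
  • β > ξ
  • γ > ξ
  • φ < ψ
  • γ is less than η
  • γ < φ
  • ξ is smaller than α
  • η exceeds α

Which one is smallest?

α is not least since ξ < α; β is not least since ξ < β; ω is not least since ξ < ω; γ is not least since ξ < γ; φ is not least since γ < φ; η is not least since γ < η; ψ is not least since ω < ψ; σ is not least since α < σ; ν is not least since γ < ν.
Only ξ has nothing below it, so ξ is the smallest.

ξ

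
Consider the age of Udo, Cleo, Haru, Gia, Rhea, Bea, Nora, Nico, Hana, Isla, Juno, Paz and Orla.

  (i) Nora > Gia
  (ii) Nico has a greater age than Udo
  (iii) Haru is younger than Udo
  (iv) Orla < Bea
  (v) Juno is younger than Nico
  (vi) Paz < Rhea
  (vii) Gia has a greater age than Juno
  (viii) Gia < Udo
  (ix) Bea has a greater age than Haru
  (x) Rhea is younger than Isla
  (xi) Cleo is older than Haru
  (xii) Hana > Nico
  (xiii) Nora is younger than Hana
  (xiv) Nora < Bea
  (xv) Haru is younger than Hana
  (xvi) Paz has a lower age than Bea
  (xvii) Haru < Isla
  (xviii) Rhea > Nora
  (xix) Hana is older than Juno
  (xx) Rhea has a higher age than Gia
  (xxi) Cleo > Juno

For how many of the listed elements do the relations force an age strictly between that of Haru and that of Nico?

The relations place Haru below Nico. An element lies strictly between them when it is forced above Haru and also forced below Nico.
Above Haru: {Udo, Cleo, Hana, Isla, Bea}. Below Nico: {Juno, Gia, Udo}.
Intersection: {Udo} — 1.

1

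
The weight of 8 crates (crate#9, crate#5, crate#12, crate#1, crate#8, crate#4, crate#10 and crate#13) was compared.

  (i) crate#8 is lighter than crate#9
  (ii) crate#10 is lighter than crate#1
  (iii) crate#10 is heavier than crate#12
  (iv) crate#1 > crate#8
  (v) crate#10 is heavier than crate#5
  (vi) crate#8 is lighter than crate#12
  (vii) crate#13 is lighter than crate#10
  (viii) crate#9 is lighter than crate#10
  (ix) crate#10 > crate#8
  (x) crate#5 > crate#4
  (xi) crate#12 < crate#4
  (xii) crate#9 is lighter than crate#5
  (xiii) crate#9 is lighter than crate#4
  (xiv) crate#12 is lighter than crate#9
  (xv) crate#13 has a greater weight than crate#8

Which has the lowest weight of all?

Chaining upward from crate#8: directly above it, crate#12, crate#9, crate#13, crate#10, crate#1; then crate#4, crate#5.
That covers every other element, and nothing is given below crate#8, so crate#8 is the lowest weight.

crate#8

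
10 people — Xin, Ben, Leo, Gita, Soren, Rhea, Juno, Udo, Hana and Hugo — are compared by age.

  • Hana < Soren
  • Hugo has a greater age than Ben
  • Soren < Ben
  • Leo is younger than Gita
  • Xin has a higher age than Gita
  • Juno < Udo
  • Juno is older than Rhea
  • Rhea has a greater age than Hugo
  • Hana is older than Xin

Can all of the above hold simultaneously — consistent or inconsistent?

Every relation is compatible with Leo < Gita < Xin < Hana < Soren < Ben < Hugo < Rhea < Juno < Udo; the set is consistent.

consistent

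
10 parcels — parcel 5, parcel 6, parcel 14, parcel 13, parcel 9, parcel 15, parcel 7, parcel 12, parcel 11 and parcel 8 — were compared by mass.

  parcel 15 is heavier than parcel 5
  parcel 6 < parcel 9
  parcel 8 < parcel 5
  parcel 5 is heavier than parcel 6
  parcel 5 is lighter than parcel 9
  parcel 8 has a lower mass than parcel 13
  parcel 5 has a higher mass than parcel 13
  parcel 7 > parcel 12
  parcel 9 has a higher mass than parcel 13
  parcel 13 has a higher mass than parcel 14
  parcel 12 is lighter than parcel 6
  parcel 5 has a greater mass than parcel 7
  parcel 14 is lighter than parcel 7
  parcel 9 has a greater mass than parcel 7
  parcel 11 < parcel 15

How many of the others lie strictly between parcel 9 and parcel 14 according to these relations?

The relations place parcel 14 below parcel 9. An element lies strictly between them when it is forced above parcel 14 and also forced below parcel 9.
Above parcel 14: {parcel 13, parcel 7, parcel 5, parcel 15}. Below parcel 9: {parcel 12, parcel 8, parcel 6, parcel 13, parcel 7, parcel 5}.
Intersection: {parcel 13, parcel 7, parcel 5} — 3.

3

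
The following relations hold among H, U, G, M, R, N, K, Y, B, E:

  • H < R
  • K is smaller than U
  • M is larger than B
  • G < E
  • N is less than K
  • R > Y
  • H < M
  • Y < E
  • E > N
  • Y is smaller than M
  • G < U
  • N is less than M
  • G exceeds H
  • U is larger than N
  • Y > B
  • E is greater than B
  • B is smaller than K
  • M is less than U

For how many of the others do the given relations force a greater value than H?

Directly above H: G, M, R.
One step further: U, E (5 so far).
Nothing else is reachable above H; 5 in all.

5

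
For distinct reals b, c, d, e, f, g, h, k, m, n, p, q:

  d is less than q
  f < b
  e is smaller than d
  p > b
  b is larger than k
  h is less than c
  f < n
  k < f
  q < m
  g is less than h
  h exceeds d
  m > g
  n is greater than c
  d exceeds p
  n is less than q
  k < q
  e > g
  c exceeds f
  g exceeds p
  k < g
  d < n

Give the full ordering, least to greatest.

k < f < b < p < g < e < d < h < c < n < q < m

Nothing is placed below k, so it is least; from there k < f; f < b; b < p; p < g; g < e; e < d; d < h; h < c; c < n; n < q; q < m, each given directly.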